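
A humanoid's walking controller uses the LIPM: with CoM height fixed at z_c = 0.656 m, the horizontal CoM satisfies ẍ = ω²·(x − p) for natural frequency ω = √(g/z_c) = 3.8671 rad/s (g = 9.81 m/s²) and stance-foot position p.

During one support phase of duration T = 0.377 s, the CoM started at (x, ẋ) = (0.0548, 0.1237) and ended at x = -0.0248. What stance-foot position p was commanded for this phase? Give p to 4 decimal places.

ωT = 3.8671·0.377 = 1.457897; cosh(ωT) = 2.264819, sinh(ωT) = 2.032094
x(T) = p + (x₀−p)·cosh(ωT) + (ẋ₀/ω)·sinh(ωT) ⇒ p·(1 − cosh) = x(T) − x₀·cosh − (ẋ₀/ω)·sinh
numerator   = -0.0248 − (0.0548)·2.264819 − (0.1237/3.8671)·2.032094 = -0.213914
denominator = 1 − 2.264819 = -1.264819
p = -0.213914 / -1.264819 = 0.1691

p = 0.1691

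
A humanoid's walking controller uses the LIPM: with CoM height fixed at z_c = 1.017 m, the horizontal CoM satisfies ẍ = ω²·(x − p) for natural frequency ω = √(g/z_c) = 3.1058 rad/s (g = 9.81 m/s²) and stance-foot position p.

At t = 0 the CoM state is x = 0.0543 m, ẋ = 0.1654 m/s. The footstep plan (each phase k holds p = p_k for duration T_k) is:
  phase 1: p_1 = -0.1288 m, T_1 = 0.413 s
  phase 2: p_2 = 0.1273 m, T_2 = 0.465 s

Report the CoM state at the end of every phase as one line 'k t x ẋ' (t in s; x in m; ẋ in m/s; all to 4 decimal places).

1 0.4130 0.3154 1.2677
2 0.8780 1.3650 4.0053

phase 1: p=-0.1288, T=0.413, ωT=1.282695, cosh=1.941818, sinh=1.664529; start (x,ẋ)=(0.054300, 0.165400) → end (x,ẋ)=(0.315392, 1.267748)
phase 2: p=0.1273, T=0.465, ωT=1.444197, cosh=2.237191, sinh=2.001256; start (x,ẋ)=(0.315392, 1.267748) → end (x,ẋ)=(1.364984, 4.005279)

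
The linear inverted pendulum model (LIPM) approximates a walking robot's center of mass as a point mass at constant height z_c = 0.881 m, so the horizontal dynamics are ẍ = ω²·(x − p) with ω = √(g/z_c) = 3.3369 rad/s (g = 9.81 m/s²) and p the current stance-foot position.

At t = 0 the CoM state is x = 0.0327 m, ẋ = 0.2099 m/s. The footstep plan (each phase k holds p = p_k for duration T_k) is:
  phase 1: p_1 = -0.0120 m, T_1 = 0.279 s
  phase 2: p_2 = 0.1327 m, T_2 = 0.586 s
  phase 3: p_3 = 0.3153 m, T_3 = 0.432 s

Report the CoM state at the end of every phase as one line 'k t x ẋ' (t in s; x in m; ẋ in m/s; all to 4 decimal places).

phase 1: p=-0.0120, T=0.279, ωT=0.930995, cosh=1.465597, sinh=1.071436; start (x,ẋ)=(0.032700, 0.209900) → end (x,ẋ)=(0.120908, 0.467444)
phase 2: p=0.1327, T=0.586, ωT=1.955423, cosh=3.604208, sinh=3.462703; start (x,ẋ)=(0.120908, 0.467444) → end (x,ẋ)=(0.575267, 1.548515)
phase 3: p=0.3153, T=0.432, ωT=1.441541, cosh=2.231884, sinh=1.995321; start (x,ẋ)=(0.575267, 1.548515) → end (x,ẋ)=(1.821460, 5.187012)

1 0.2790 0.1209 0.4674
2 0.8650 0.5753 1.5485
3 1.2970 1.8215 5.1870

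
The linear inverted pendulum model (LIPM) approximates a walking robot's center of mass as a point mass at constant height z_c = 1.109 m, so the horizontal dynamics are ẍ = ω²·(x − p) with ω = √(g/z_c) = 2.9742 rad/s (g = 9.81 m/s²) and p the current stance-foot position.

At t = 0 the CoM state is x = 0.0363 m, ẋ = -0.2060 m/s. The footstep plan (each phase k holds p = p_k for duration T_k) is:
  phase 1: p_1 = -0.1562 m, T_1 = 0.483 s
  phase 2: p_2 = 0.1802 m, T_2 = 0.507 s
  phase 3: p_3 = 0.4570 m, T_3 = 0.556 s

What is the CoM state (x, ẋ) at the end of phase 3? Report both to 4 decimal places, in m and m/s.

phase 1: p=-0.1562, T=0.483, ωT=1.436539, cosh=2.221930, sinh=1.984181; start (x,ẋ)=(0.036300, -0.206000) → end (x,ẋ)=(0.134093, 0.678293)
phase 2: p=0.1802, T=0.507, ωT=1.507919, cosh=2.369346, sinh=2.147976; start (x,ẋ)=(0.134093, 0.678293) → end (x,ẋ)=(0.560821, 1.312552)
phase 3: p=0.4570, T=0.556, ωT=1.653655, cosh=2.708698, sinh=2.517349; start (x,ẋ)=(0.560821, 1.312552) → end (x,ẋ)=(1.849156, 4.332622)

x = 1.8492, ẋ = 4.3326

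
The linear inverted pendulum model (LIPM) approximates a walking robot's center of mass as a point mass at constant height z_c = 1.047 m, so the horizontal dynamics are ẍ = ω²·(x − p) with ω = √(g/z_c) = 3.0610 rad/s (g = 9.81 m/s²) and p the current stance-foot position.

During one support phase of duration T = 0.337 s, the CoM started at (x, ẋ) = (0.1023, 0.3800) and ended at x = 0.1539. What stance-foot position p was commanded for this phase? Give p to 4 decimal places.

ωT = 3.0610·0.337 = 1.031557; cosh(ωT) = 1.580941, sinh(ωT) = 1.224489
x(T) = p + (x₀−p)·cosh(ωT) + (ẋ₀/ω)·sinh(ωT) ⇒ p·(1 − cosh) = x(T) − x₀·cosh − (ẋ₀/ω)·sinh
numerator   = 0.1539 − (0.1023)·1.580941 − (0.3800/3.0610)·1.224489 = -0.159841
denominator = 1 − 1.580941 = -0.580941
p = -0.159841 / -0.580941 = 0.2751

p = 0.2751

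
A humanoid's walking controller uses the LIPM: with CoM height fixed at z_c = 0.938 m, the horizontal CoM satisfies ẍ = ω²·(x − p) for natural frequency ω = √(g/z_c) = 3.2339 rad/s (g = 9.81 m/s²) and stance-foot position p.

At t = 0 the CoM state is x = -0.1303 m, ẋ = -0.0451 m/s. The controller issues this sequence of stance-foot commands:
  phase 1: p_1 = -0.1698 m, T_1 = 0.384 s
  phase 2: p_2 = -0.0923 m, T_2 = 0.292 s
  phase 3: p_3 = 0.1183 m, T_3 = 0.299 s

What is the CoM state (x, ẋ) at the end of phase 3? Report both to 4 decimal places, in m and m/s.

phase 1: p=-0.1698, T=0.384, ωT=1.241818, cosh=1.875379, sinh=1.586521; start (x,ẋ)=(-0.130300, -0.045100) → end (x,ẋ)=(-0.117848, 0.118081)
phase 2: p=-0.0923, T=0.292, ωT=0.944299, cosh=1.479981, sinh=1.091029; start (x,ẋ)=(-0.117848, 0.118081) → end (x,ẋ)=(-0.090273, 0.084617)
phase 3: p=0.1183, T=0.299, ωT=0.966936, cosh=1.505060, sinh=1.124814; start (x,ẋ)=(-0.090273, 0.084617) → end (x,ẋ)=(-0.166184, -0.631340)

x = -0.1662, ẋ = -0.6313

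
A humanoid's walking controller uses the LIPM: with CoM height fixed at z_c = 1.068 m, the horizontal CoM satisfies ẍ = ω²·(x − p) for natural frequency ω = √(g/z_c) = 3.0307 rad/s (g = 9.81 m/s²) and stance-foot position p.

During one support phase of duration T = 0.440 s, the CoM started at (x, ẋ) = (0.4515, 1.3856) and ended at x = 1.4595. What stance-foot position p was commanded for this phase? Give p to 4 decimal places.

p = 0.2563

ωT = 3.0307·0.440 = 1.333508; cosh(ωT) = 2.028941, sinh(ωT) = 1.765390
x(T) = p + (x₀−p)·cosh(ωT) + (ẋ₀/ω)·sinh(ωT) ⇒ p·(1 − cosh) = x(T) − x₀·cosh − (ẋ₀/ω)·sinh
numerator   = 1.4595 − (0.4515)·2.028941 − (1.3856/3.0307)·1.765390 = -0.263682
denominator = 1 − 2.028941 = -1.028941
p = -0.263682 / -1.028941 = 0.2563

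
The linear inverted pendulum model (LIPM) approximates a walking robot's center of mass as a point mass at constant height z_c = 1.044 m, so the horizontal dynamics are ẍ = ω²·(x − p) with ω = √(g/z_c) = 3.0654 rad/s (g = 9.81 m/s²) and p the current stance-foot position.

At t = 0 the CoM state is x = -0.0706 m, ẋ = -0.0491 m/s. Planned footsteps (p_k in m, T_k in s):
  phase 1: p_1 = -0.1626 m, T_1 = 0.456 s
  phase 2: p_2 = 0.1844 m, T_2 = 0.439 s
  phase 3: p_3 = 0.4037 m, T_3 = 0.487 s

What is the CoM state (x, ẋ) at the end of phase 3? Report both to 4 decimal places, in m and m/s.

phase 1: p=-0.1626, T=0.456, ωT=1.397822, cosh=2.146757, sinh=1.899622; start (x,ẋ)=(-0.070600, -0.049100) → end (x,ẋ)=(0.004474, 0.430320)
phase 2: p=0.1844, T=0.439, ωT=1.345711, cosh=2.050635, sinh=1.790280; start (x,ẋ)=(0.004474, 0.430320) → end (x,ẋ)=(0.066757, -0.104989)
phase 3: p=0.4037, T=0.487, ωT=1.492850, cosh=2.337245, sinh=2.112514; start (x,ẋ)=(0.066757, -0.104989) → end (x,ẋ)=(-0.456171, -2.427326)

x = -0.4562, ẋ = -2.4273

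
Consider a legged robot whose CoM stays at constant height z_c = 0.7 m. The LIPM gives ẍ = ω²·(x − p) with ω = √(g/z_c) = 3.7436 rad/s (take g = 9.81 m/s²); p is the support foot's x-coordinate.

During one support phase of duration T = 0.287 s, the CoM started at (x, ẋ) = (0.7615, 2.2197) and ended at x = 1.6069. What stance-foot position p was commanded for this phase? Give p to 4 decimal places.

p = 0.6378

ωT = 3.7436·0.287 = 1.074413; cosh(ωT) = 1.634886, sinh(ωT) = 1.293388
x(T) = p + (x₀−p)·cosh(ωT) + (ẋ₀/ω)·sinh(ωT) ⇒ p·(1 − cosh) = x(T) − x₀·cosh − (ẋ₀/ω)·sinh
numerator   = 1.6069 − (0.7615)·1.634886 − (2.2197/3.7436)·1.293388 = -0.404957
denominator = 1 − 1.634886 = -0.634886
p = -0.404957 / -0.634886 = 0.6378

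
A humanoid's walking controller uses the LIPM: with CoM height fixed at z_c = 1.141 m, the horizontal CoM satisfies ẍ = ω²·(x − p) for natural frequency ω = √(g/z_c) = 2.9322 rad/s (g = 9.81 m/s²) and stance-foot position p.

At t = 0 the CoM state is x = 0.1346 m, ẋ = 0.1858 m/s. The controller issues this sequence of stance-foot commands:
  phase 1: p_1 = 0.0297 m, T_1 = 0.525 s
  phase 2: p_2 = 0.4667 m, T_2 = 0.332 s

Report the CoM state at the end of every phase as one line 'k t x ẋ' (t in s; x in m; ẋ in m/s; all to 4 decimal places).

1 0.5250 0.4264 1.1370
2 0.8570 0.8457 1.5854

phase 1: p=0.0297, T=0.525, ωT=1.539405, cosh=2.438162, sinh=2.223653; start (x,ẋ)=(0.134600, 0.185800) → end (x,ẋ)=(0.426366, 1.136979)
phase 2: p=0.4667, T=0.332, ωT=0.973490, cosh=1.512465, sinh=1.134703; start (x,ẋ)=(0.426366, 1.136979) → end (x,ẋ)=(0.845684, 1.585443)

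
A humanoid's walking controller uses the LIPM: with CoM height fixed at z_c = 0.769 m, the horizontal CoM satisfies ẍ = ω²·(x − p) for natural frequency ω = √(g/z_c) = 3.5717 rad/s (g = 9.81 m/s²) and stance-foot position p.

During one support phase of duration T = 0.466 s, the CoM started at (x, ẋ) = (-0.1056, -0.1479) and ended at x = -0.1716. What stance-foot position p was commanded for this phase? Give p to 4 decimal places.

ωT = 3.5717·0.466 = 1.664412; cosh(ωT) = 2.735935, sinh(ωT) = 2.546633
x(T) = p + (x₀−p)·cosh(ωT) + (ẋ₀/ω)·sinh(ωT) ⇒ p·(1 − cosh) = x(T) − x₀·cosh − (ẋ₀/ω)·sinh
numerator   = -0.1716 − (-0.1056)·2.735935 − (-0.1479/3.5717)·2.546633 = 0.222768
denominator = 1 − 2.735935 = -1.735935
p = 0.222768 / -1.735935 = -0.1283

p = -0.1283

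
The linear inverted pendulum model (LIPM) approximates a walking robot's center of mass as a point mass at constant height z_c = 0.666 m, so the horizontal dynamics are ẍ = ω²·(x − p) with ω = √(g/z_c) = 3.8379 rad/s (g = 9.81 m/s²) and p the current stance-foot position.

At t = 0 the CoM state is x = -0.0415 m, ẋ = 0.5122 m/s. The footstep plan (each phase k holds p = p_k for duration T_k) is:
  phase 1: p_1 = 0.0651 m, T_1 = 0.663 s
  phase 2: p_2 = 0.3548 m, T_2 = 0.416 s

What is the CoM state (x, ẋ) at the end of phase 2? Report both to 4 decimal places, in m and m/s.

phase 1: p=0.0651, T=0.663, ωT=2.544528, cosh=6.407861, sinh=6.329350; start (x,ẋ)=(-0.041500, 0.512200) → end (x,ẋ)=(0.226727, 0.692641)
phase 2: p=0.3548, T=0.416, ωT=1.596566, cosh=2.569323, sinh=2.366732; start (x,ẋ)=(0.226727, 0.692641) → end (x,ẋ)=(0.452873, 0.616297)

x = 0.4529, ẋ = 0.6163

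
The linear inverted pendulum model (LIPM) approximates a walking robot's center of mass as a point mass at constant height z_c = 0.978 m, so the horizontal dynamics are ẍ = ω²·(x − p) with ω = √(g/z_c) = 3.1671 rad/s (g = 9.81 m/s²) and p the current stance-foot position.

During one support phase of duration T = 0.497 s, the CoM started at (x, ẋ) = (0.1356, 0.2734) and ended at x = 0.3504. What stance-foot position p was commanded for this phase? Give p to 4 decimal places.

ωT = 3.1671·0.497 = 1.574049; cosh(ωT) = 2.516676, sinh(ωT) = 2.309472
x(T) = p + (x₀−p)·cosh(ωT) + (ẋ₀/ω)·sinh(ωT) ⇒ p·(1 − cosh) = x(T) − x₀·cosh − (ẋ₀/ω)·sinh
numerator   = 0.3504 − (0.1356)·2.516676 − (0.2734/3.1671)·2.309472 = -0.190227
denominator = 1 − 2.516676 = -1.516676
p = -0.190227 / -1.516676 = 0.1254

p = 0.1254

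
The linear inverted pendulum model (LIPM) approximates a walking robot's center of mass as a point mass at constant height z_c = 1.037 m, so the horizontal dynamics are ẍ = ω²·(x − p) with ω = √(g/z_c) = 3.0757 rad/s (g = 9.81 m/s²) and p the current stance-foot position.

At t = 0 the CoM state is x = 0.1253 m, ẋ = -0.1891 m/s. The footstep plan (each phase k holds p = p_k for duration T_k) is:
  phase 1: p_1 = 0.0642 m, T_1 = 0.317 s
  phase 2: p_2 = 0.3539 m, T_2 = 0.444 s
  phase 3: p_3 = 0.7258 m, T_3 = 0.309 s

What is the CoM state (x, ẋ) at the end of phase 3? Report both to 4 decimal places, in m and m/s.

phase 1: p=0.0642, T=0.317, ωT=0.974997, cosh=1.514176, sinh=1.136983; start (x,ẋ)=(0.125300, -0.189100) → end (x,ẋ)=(0.086812, -0.072663)
phase 2: p=0.3539, T=0.444, ωT=1.365611, cosh=2.086670, sinh=1.831445; start (x,ẋ)=(0.086812, -0.072663) → end (x,ẋ)=(-0.246692, -1.656123)
phase 3: p=0.7258, T=0.309, ωT=0.950391, cosh=1.486656, sinh=1.100066; start (x,ẋ)=(-0.246692, -1.656123) → end (x,ẋ)=(-1.312295, -5.752483)

x = -1.3123, ẋ = -5.7525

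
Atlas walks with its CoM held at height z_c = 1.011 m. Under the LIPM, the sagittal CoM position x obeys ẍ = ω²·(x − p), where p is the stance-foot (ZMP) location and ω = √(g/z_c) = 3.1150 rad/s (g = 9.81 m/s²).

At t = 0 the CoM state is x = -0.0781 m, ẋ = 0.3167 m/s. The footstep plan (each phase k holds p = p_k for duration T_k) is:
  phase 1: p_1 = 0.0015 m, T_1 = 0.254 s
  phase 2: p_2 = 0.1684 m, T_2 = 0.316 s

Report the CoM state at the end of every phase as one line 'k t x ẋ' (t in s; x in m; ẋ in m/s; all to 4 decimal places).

phase 1: p=0.0015, T=0.254, ωT=0.791210, cosh=1.329680, sinh=0.876384; start (x,ẋ)=(-0.078100, 0.316700) → end (x,ẋ)=(-0.015241, 0.203807)
phase 2: p=0.1684, T=0.316, ωT=0.984340, cosh=1.524865, sinh=1.151180; start (x,ẋ)=(-0.015241, 0.203807) → end (x,ẋ)=(-0.036309, -0.347745)

1 0.2540 -0.0152 0.2038
2 0.5700 -0.0363 -0.3477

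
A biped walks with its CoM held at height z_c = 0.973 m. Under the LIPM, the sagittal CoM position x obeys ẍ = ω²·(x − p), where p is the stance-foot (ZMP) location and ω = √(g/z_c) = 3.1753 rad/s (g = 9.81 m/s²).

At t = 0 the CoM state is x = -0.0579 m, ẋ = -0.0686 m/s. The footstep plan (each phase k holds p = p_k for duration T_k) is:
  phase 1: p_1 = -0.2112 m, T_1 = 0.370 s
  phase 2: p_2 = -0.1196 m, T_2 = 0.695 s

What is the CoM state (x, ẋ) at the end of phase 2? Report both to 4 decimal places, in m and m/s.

x = 1.3994, ẋ = 4.8365

phase 1: p=-0.2112, T=0.370, ωT=1.174861, cosh=1.773277, sinh=1.464415; start (x,ẋ)=(-0.057900, -0.068600) → end (x,ẋ)=(0.029006, 0.591192)
phase 2: p=-0.1196, T=0.695, ωT=2.206833, cosh=4.598473, sinh=4.488424; start (x,ẋ)=(0.029006, 0.591192) → end (x,ẋ)=(1.399435, 4.836523)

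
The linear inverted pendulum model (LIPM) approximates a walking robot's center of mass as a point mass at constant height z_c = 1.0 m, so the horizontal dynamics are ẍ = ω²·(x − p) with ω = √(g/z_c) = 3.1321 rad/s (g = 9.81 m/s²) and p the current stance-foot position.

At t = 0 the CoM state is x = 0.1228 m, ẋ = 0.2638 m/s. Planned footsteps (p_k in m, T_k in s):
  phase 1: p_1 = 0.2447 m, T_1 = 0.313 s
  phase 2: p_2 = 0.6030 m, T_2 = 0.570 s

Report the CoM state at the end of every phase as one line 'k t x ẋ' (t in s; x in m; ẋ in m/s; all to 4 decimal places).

1 0.3130 0.1558 -0.0362
2 0.8830 -0.8008 -4.1681

phase 1: p=0.2447, T=0.313, ωT=0.980347, cosh=1.520281, sinh=1.145100; start (x,ẋ)=(0.122800, 0.263800) → end (x,ẋ)=(0.155823, -0.036153)
phase 2: p=0.6030, T=0.570, ωT=1.785297, cosh=3.064549, sinh=2.896801; start (x,ẋ)=(0.155823, -0.036153) → end (x,ẋ)=(-0.800831, -4.168057)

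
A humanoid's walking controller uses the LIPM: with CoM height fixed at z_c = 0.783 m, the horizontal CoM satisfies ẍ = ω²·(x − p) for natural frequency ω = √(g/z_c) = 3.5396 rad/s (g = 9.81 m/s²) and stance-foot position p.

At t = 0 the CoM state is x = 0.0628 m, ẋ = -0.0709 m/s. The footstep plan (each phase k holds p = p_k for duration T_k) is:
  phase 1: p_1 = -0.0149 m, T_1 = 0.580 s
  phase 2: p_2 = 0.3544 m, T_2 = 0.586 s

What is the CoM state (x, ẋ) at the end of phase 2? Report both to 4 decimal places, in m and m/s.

x = 0.6503, ẋ = 1.2061

phase 1: p=-0.0149, T=0.580, ωT=2.052968, cosh=3.959672, sinh=3.831319; start (x,ẋ)=(0.062800, -0.070900) → end (x,ẋ)=(0.216023, 0.772975)
phase 2: p=0.3544, T=0.586, ωT=2.074206, cosh=4.041939, sinh=3.916283; start (x,ẋ)=(0.216023, 0.772975) → end (x,ẋ)=(0.650324, 1.206129)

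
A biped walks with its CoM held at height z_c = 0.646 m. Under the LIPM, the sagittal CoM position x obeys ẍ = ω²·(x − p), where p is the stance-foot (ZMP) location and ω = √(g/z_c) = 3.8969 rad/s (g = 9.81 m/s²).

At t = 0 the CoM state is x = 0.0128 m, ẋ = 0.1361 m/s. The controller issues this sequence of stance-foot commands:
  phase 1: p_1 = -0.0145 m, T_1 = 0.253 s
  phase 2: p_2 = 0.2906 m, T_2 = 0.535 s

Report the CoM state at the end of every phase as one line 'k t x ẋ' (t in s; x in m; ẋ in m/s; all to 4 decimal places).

1 0.2530 0.0675 0.3305
2 0.7880 -0.2848 -2.0932

phase 1: p=-0.0145, T=0.253, ωT=0.985916, cosh=1.526681, sinh=1.153584; start (x,ẋ)=(0.012800, 0.136100) → end (x,ẋ)=(0.067468, 0.330506)
phase 2: p=0.2906, T=0.535, ωT=2.084842, cosh=4.083822, sinh=3.959495; start (x,ẋ)=(0.067468, 0.330506) → end (x,ẋ)=(-0.284819, -2.093153)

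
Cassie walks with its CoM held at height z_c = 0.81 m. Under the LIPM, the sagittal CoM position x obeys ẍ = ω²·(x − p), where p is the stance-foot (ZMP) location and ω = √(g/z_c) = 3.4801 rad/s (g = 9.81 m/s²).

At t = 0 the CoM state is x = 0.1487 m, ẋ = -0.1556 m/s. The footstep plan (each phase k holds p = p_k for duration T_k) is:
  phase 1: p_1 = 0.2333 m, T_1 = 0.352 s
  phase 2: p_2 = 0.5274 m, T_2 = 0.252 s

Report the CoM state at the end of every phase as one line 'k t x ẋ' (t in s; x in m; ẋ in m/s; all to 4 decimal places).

1 0.3520 0.0073 -0.7456
2 0.6040 -0.4187 -2.8498

phase 1: p=0.2333, T=0.352, ωT=1.224995, cosh=1.848954, sinh=1.555195; start (x,ẋ)=(0.148700, -0.155600) → end (x,ẋ)=(0.007344, -0.745572)
phase 2: p=0.5274, T=0.252, ωT=0.876985, cosh=1.409839, sinh=0.993803; start (x,ẋ)=(0.007344, -0.745572) → end (x,ẋ)=(-0.418707, -2.849771)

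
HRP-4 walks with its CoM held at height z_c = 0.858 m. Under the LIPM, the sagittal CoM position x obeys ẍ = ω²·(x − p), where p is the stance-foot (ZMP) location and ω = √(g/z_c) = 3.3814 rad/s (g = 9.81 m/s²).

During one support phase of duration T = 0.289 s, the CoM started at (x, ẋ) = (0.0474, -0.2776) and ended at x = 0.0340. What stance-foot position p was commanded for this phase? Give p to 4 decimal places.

p = -0.1078

ωT = 3.3814·0.289 = 0.977225; cosh(ωT) = 1.516713, sinh(ωT) = 1.140359
x(T) = p + (x₀−p)·cosh(ωT) + (ẋ₀/ω)·sinh(ωT) ⇒ p·(1 − cosh) = x(T) − x₀·cosh − (ẋ₀/ω)·sinh
numerator   = 0.0340 − (0.0474)·1.516713 − (-0.2776/3.3814)·1.140359 = 0.055727
denominator = 1 − 1.516713 = -0.516713
p = 0.055727 / -0.516713 = -0.1078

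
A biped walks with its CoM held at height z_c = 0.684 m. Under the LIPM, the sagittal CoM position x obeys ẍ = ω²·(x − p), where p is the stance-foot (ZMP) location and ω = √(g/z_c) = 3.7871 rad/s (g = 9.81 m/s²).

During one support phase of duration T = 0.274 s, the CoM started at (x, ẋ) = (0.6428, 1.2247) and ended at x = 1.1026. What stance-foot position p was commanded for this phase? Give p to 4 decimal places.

ωT = 3.7871·0.274 = 1.037665; cosh(ωT) = 1.588450, sinh(ωT) = 1.234169
x(T) = p + (x₀−p)·cosh(ωT) + (ẋ₀/ω)·sinh(ωT) ⇒ p·(1 − cosh) = x(T) − x₀·cosh − (ẋ₀/ω)·sinh
numerator   = 1.1026 − (0.6428)·1.588450 − (1.2247/3.7871)·1.234169 = -0.317571
denominator = 1 − 1.588450 = -0.588450
p = -0.317571 / -0.588450 = 0.5397

p = 0.5397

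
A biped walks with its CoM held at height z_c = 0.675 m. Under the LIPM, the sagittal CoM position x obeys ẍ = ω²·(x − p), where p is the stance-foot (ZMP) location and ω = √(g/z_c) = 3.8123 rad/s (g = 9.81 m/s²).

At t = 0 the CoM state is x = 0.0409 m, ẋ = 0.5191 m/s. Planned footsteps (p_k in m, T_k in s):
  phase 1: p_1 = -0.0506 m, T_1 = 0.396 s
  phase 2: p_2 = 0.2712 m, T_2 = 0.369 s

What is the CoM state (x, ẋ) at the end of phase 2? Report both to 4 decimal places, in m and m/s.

phase 1: p=-0.0506, T=0.396, ωT=1.509671, cosh=2.373112, sinh=2.152129; start (x,ẋ)=(0.040900, 0.519100) → end (x,ẋ)=(0.459583, 1.982600)
phase 2: p=0.2712, T=0.369, ωT=1.406739, cosh=2.163780, sinh=1.918839; start (x,ẋ)=(0.459583, 1.982600) → end (x,ẋ)=(1.676719, 5.667969)

x = 1.6767, ẋ = 5.6680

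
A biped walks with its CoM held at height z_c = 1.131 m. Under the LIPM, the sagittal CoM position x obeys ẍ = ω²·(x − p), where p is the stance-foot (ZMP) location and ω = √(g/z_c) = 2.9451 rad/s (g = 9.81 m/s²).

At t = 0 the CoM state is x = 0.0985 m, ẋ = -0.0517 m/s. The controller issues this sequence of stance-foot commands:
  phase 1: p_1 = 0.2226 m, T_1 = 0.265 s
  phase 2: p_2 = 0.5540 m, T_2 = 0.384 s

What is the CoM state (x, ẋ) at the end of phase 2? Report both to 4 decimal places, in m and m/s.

phase 1: p=0.2226, T=0.265, ωT=0.780452, cosh=1.320328, sinh=0.862129; start (x,ẋ)=(0.098500, -0.051700) → end (x,ẋ)=(0.043613, -0.383358)
phase 2: p=0.5540, T=0.384, ωT=1.130918, cosh=1.710619, sinh=1.387882; start (x,ẋ)=(0.043613, -0.383358) → end (x,ẋ)=(-0.499736, -2.741962)

x = -0.4997, ẋ = -2.7420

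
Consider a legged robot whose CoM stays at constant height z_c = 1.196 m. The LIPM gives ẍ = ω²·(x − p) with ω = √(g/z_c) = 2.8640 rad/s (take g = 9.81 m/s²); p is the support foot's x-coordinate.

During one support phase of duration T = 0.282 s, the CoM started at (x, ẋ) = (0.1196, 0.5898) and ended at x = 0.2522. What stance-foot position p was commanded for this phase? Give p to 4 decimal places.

ωT = 2.8640·0.282 = 0.807648; cosh(ωT) = 1.344266, sinh(ωT) = 0.898361
x(T) = p + (x₀−p)·cosh(ωT) + (ẋ₀/ω)·sinh(ωT) ⇒ p·(1 − cosh) = x(T) − x₀·cosh − (ẋ₀/ω)·sinh
numerator   = 0.2522 − (0.1196)·1.344266 − (0.5898/2.8640)·0.898361 = -0.093579
denominator = 1 − 1.344266 = -0.344266
p = -0.093579 / -0.344266 = 0.2718

p = 0.2718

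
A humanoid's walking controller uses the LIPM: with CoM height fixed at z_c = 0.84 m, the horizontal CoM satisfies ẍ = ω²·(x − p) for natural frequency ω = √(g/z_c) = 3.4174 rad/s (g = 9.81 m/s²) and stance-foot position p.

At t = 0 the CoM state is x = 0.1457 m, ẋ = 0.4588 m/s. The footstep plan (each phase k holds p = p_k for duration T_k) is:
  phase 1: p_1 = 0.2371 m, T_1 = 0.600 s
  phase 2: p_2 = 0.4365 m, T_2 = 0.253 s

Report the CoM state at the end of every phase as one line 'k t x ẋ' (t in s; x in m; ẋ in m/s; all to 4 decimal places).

phase 1: p=0.2371, T=0.600, ωT=2.050440, cosh=3.949999, sinh=3.821321; start (x,ẋ)=(0.145700, 0.458800) → end (x,ẋ)=(0.389098, 0.618669)
phase 2: p=0.4365, T=0.253, ωT=0.864602, cosh=1.397640, sinh=0.976421; start (x,ẋ)=(0.389098, 0.618669) → end (x,ẋ)=(0.547016, 0.706505)

1 0.6000 0.3891 0.6187
2 0.8530 0.5470 0.7065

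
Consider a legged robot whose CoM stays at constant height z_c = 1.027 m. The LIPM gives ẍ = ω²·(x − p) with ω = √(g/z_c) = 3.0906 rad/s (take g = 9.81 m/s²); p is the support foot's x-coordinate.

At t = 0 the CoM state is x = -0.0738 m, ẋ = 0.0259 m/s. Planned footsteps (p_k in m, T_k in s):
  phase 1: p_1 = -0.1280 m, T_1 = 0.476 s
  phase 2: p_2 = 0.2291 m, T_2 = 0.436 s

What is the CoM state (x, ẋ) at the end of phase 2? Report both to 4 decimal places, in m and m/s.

x = 0.0213, ẋ = -0.3639

phase 1: p=-0.1280, T=0.476, ωT=1.471126, cosh=2.291900, sinh=2.062233; start (x,ẋ)=(-0.073800, 0.025900) → end (x,ẋ)=(0.013503, 0.404806)
phase 2: p=0.2291, T=0.436, ωT=1.347502, cosh=2.053844, sinh=1.793956; start (x,ẋ)=(0.013503, 0.404806) → end (x,ẋ)=(0.021269, -0.363947)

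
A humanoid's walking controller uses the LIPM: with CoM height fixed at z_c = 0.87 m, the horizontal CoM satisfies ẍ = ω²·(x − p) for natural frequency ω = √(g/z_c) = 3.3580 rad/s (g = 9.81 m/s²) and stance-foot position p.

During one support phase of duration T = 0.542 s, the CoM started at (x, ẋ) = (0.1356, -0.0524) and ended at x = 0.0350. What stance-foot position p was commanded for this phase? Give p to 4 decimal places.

ωT = 3.3580·0.542 = 1.820036; cosh(ωT) = 3.167050, sinh(ωT) = 3.005030
x(T) = p + (x₀−p)·cosh(ωT) + (ẋ₀/ω)·sinh(ωT) ⇒ p·(1 − cosh) = x(T) − x₀·cosh − (ẋ₀/ω)·sinh
numerator   = 0.0350 − (0.1356)·3.167050 − (-0.0524/3.3580)·3.005030 = -0.347560
denominator = 1 − 3.167050 = -2.167050
p = -0.347560 / -2.167050 = 0.1604

p = 0.1604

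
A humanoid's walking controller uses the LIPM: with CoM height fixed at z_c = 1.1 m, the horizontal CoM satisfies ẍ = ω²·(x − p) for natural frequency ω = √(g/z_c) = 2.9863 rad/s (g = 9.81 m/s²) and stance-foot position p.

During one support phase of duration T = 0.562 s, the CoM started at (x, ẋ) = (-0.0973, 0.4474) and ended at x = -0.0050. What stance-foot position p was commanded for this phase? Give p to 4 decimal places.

ωT = 2.9863·0.562 = 1.678301; cosh(ωT) = 2.771568, sinh(ωT) = 2.584877
x(T) = p + (x₀−p)·cosh(ωT) + (ẋ₀/ω)·sinh(ωT) ⇒ p·(1 − cosh) = x(T) − x₀·cosh − (ẋ₀/ω)·sinh
numerator   = -0.0050 − (-0.0973)·2.771568 − (0.4474/2.9863)·2.584877 = -0.122586
denominator = 1 − 2.771568 = -1.771568
p = -0.122586 / -1.771568 = 0.0692

p = 0.0692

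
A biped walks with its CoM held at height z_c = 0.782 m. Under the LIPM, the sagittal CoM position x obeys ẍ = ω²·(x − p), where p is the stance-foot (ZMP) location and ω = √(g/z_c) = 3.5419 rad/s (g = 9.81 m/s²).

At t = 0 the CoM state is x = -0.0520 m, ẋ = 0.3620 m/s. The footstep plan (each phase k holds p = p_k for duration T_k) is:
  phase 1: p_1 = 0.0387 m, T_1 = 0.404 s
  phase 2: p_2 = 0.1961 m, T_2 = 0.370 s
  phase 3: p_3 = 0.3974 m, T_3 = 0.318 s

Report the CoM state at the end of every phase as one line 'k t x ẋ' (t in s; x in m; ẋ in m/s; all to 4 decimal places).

1 0.4040 0.0397 0.1669
2 0.7740 -0.0339 -0.6204
3 1.0920 -0.5795 -3.1658

phase 1: p=0.0387, T=0.404, ωT=1.430928, cosh=2.210832, sinh=1.971745; start (x,ẋ)=(-0.052000, 0.362000) → end (x,ẋ)=(0.039700, 0.166897)
phase 2: p=0.1961, T=0.370, ωT=1.310503, cosh=1.988861, sinh=1.719177; start (x,ẋ)=(0.039700, 0.166897) → end (x,ẋ)=(-0.033949, -0.620409)
phase 3: p=0.3974, T=0.318, ωT=1.126324, cosh=1.704261, sinh=1.380038; start (x,ẋ)=(-0.033949, -0.620409) → end (x,ẋ)=(-0.579463, -3.165754)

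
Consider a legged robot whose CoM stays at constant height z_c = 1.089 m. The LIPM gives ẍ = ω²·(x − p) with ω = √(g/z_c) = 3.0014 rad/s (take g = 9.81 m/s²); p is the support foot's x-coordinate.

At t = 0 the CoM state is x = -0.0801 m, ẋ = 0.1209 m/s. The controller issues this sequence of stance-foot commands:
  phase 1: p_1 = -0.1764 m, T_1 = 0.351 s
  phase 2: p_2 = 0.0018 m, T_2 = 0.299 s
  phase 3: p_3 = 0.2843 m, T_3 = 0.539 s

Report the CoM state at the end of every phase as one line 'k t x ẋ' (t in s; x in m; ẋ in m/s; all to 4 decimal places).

1 0.3510 0.0292 0.5585
2 0.6500 0.2313 0.8830
3 1.1890 0.8579 1.9282

phase 1: p=-0.1764, T=0.351, ωT=1.053491, cosh=1.608182, sinh=1.259464; start (x,ẋ)=(-0.080100, 0.120900) → end (x,ẋ)=(0.029201, 0.558458)
phase 2: p=0.0018, T=0.299, ωT=0.897419, cosh=1.430441, sinh=1.022821; start (x,ẋ)=(0.029201, 0.558458) → end (x,ẋ)=(0.231307, 0.882959)
phase 3: p=0.2843, T=0.539, ωT=1.617755, cosh=2.620050, sinh=2.421707; start (x,ẋ)=(0.231307, 0.882959) → end (x,ẋ)=(0.857879, 1.928216)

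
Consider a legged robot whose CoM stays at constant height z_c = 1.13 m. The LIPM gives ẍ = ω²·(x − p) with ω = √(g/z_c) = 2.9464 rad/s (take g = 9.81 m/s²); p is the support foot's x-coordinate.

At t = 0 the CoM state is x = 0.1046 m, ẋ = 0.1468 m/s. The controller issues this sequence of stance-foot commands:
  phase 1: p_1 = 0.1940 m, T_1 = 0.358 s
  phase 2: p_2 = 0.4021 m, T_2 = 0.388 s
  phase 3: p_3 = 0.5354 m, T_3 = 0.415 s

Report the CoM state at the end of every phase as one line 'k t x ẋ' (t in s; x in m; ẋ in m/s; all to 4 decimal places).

phase 1: p=0.1940, T=0.358, ωT=1.054811, cosh=1.609846, sinh=1.261587; start (x,ẋ)=(0.104600, 0.146800) → end (x,ẋ)=(0.112937, -0.095987)
phase 2: p=0.4021, T=0.388, ωT=1.143203, cosh=1.727798, sinh=1.409002; start (x,ẋ)=(0.112937, -0.095987) → end (x,ẋ)=(-0.143418, -1.366304)
phase 3: p=0.5354, T=0.415, ωT=1.222756, cosh=1.845477, sinh=1.551059; start (x,ẋ)=(-0.143418, -1.366304) → end (x,ẋ)=(-1.436600, -5.623708)

1 0.3580 0.1129 -0.0960
2 0.7460 -0.1434 -1.3663
3 1.1610 -1.4366 -5.6237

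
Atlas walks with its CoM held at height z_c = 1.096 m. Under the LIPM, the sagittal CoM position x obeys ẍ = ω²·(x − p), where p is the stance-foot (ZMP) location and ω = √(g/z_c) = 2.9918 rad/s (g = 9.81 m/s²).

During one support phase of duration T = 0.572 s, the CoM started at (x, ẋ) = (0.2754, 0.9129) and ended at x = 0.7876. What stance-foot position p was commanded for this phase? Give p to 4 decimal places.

p = 0.4395

ωT = 2.9918·0.572 = 1.711310; cosh(ωT) = 2.858418, sinh(ωT) = 2.677789
x(T) = p + (x₀−p)·cosh(ωT) + (ẋ₀/ω)·sinh(ωT) ⇒ p·(1 − cosh) = x(T) − x₀·cosh − (ẋ₀/ω)·sinh
numerator   = 0.7876 − (0.2754)·2.858418 − (0.9129/2.9918)·2.677789 = -0.816693
denominator = 1 − 2.858418 = -1.858418
p = -0.816693 / -1.858418 = 0.4395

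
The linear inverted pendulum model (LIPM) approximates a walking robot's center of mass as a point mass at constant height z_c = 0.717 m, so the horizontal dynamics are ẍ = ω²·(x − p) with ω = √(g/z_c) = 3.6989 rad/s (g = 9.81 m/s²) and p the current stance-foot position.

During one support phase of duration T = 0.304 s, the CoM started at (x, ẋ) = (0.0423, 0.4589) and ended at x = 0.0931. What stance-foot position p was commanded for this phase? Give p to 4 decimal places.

ωT = 3.6989·0.304 = 1.124466; cosh(ωT) = 1.701699, sinh(ωT) = 1.376873
x(T) = p + (x₀−p)·cosh(ωT) + (ẋ₀/ω)·sinh(ωT) ⇒ p·(1 − cosh) = x(T) − x₀·cosh − (ẋ₀/ω)·sinh
numerator   = 0.0931 − (0.0423)·1.701699 − (0.4589/3.6989)·1.376873 = -0.149702
denominator = 1 − 1.701699 = -0.701699
p = -0.149702 / -0.701699 = 0.2133

p = 0.2133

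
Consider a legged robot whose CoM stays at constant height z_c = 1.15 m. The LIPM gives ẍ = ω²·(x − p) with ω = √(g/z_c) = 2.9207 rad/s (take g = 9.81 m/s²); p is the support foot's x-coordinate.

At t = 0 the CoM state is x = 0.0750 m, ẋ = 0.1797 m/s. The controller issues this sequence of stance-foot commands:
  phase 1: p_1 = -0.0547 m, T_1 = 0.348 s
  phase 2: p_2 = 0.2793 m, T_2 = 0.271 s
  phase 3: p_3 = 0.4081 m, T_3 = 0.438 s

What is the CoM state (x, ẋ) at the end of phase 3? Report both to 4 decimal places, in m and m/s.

x = 0.9101, ẋ = 1.6849

phase 1: p=-0.0547, T=0.348, ωT=1.016404, cosh=1.562567, sinh=1.200673; start (x,ẋ)=(0.075000, 0.179700) → end (x,ẋ)=(0.221838, 0.735626)
phase 2: p=0.2793, T=0.271, ωT=0.791510, cosh=1.329943, sinh=0.876783; start (x,ẋ)=(0.221838, 0.735626) → end (x,ẋ)=(0.423711, 0.831190)
phase 3: p=0.4081, T=0.438, ωT=1.279267, cosh=1.936122, sinh=1.657881; start (x,ẋ)=(0.423711, 0.831190) → end (x,ẋ)=(0.910134, 1.684875)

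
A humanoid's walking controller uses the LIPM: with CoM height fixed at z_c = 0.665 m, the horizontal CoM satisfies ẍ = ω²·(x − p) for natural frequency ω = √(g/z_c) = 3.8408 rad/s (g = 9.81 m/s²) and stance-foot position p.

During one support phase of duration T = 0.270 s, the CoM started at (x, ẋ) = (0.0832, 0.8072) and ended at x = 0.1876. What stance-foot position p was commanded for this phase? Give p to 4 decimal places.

ωT = 3.8408·0.270 = 1.037016; cosh(ωT) = 1.587649, sinh(ωT) = 1.233138
x(T) = p + (x₀−p)·cosh(ωT) + (ẋ₀/ω)·sinh(ωT) ⇒ p·(1 − cosh) = x(T) − x₀·cosh − (ẋ₀/ω)·sinh
numerator   = 0.1876 − (0.0832)·1.587649 − (0.8072/3.8408)·1.233138 = -0.203654
denominator = 1 − 1.587649 = -0.587649
p = -0.203654 / -0.587649 = 0.3466

p = 0.3466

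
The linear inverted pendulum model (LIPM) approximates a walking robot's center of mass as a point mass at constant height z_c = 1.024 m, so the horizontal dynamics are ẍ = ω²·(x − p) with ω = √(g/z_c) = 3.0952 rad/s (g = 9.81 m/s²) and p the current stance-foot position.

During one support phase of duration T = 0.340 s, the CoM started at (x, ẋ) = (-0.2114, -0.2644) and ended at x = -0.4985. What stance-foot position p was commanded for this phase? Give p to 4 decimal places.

p = 0.0847

ωT = 3.0952·0.340 = 1.052368; cosh(ωT) = 1.606768, sinh(ωT) = 1.257658
x(T) = p + (x₀−p)·cosh(ωT) + (ẋ₀/ω)·sinh(ωT) ⇒ p·(1 − cosh) = x(T) − x₀·cosh − (ẋ₀/ω)·sinh
numerator   = -0.4985 − (-0.2114)·1.606768 − (-0.2644/3.0952)·1.257658 = -0.051397
denominator = 1 − 1.606768 = -0.606768
p = -0.051397 / -0.606768 = 0.0847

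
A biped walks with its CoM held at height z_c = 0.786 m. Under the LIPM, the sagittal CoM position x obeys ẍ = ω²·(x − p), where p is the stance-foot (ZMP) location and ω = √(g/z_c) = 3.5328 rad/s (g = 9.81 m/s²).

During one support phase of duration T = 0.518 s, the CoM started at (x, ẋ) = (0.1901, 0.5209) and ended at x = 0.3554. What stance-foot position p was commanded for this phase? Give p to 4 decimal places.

p = 0.3187

ωT = 3.5328·0.518 = 1.829990; cosh(ωT) = 3.197121, sinh(ωT) = 3.036706
x(T) = p + (x₀−p)·cosh(ωT) + (ẋ₀/ω)·sinh(ωT) ⇒ p·(1 − cosh) = x(T) − x₀·cosh − (ẋ₀/ω)·sinh
numerator   = 0.3554 − (0.1901)·3.197121 − (0.5209/3.5328)·3.036706 = -0.700125
denominator = 1 − 3.197121 = -2.197121
p = -0.700125 / -2.197121 = 0.3187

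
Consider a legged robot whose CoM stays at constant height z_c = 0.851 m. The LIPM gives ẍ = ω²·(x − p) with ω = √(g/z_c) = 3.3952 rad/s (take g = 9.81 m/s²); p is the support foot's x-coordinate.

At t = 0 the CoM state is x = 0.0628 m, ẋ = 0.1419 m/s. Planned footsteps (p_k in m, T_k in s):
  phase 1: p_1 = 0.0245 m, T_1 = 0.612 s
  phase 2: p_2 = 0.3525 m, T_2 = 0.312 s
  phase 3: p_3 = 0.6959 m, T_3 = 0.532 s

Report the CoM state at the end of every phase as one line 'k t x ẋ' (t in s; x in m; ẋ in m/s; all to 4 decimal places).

1 0.6120 0.3442 1.0868
2 0.9240 0.7452 1.7198
3 1.4560 2.3500 5.8711

phase 1: p=0.0245, T=0.612, ωT=2.077862, cosh=4.056287, sinh=3.931090; start (x,ẋ)=(0.062800, 0.141900) → end (x,ẋ)=(0.344153, 1.086771)
phase 2: p=0.3525, T=0.312, ωT=1.059302, cosh=1.615528, sinh=1.268830; start (x,ẋ)=(0.344153, 1.086771) → end (x,ẋ)=(0.745155, 1.719750)
phase 3: p=0.6959, T=0.532, ωT=1.806246, cosh=3.125912, sinh=2.961642; start (x,ẋ)=(0.745155, 1.719750) → end (x,ẋ)=(2.350011, 5.871070)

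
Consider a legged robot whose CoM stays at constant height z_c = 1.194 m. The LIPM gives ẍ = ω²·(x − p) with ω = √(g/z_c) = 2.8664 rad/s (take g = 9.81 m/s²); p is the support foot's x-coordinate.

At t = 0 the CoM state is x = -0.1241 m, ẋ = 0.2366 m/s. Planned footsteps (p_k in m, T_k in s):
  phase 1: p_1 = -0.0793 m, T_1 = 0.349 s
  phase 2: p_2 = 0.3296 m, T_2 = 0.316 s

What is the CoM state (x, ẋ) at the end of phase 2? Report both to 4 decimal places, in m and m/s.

phase 1: p=-0.0793, T=0.349, ωT=1.000374, cosh=1.543520, sinh=1.175778; start (x,ẋ)=(-0.124100, 0.236600) → end (x,ẋ)=(-0.051398, 0.214210)
phase 2: p=0.3296, T=0.316, ωT=0.905782, cosh=1.439046, sinh=1.034821; start (x,ẋ)=(-0.051398, 0.214210) → end (x,ẋ)=(-0.141340, -0.821862)

x = -0.1413, ẋ = -0.8219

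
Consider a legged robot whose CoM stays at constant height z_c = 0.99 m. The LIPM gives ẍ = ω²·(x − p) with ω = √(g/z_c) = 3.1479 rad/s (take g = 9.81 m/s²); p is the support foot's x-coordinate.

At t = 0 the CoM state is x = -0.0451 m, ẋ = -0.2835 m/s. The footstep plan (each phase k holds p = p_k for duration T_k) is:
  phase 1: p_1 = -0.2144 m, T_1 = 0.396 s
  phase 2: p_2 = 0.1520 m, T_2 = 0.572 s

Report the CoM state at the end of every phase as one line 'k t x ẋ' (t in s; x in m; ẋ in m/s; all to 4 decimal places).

phase 1: p=-0.2144, T=0.396, ωT=1.246568, cosh=1.882938, sinh=1.595448; start (x,ẋ)=(-0.045100, -0.283500) → end (x,ẋ)=(-0.039305, 0.316464)
phase 2: p=0.1520, T=0.572, ωT=1.800599, cosh=3.109236, sinh=2.944036; start (x,ẋ)=(-0.039305, 0.316464) → end (x,ẋ)=(-0.146842, -0.788960)

1 0.3960 -0.0393 0.3165
2 0.9680 -0.1468 -0.7890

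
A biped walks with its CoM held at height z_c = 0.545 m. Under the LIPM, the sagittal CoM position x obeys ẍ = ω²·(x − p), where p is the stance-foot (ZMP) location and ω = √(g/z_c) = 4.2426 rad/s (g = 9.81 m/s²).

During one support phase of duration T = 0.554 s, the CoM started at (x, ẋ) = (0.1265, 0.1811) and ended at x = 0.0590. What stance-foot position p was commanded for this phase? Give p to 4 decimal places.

p = 0.1939

ωT = 4.2426·0.554 = 2.350400; cosh(ωT) = 5.292550, sinh(ωT) = 5.197219
x(T) = p + (x₀−p)·cosh(ωT) + (ẋ₀/ω)·sinh(ωT) ⇒ p·(1 − cosh) = x(T) − x₀·cosh − (ẋ₀/ω)·sinh
numerator   = 0.0590 − (0.1265)·5.292550 − (0.1811/4.2426)·5.197219 = -0.832357
denominator = 1 − 5.292550 = -4.292550
p = -0.832357 / -4.292550 = 0.1939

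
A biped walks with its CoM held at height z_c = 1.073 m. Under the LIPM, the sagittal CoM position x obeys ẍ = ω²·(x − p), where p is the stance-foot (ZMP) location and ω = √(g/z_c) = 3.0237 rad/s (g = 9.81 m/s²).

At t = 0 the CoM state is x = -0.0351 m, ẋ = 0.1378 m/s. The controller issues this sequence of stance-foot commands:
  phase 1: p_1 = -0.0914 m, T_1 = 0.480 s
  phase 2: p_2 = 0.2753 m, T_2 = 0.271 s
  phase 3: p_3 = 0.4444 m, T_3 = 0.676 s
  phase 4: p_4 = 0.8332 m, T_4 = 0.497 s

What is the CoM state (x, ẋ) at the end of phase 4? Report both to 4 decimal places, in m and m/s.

x = -0.3375, ẋ = -3.2495

phase 1: p=-0.0914, T=0.480, ωT=1.451376, cosh=2.251616, sinh=2.017368; start (x,ẋ)=(-0.035100, 0.137800) → end (x,ẋ)=(0.127304, 0.653698)
phase 2: p=0.2753, T=0.271, ωT=0.819423, cosh=1.354938, sinh=0.914252; start (x,ẋ)=(0.127304, 0.653698) → end (x,ẋ)=(0.272428, 0.476597)
phase 3: p=0.4444, T=0.676, ωT=2.044021, cosh=3.925552, sinh=3.796045; start (x,ẋ)=(0.272428, 0.476597) → end (x,ẋ)=(0.367650, -0.103004)
phase 4: p=0.8332, T=0.497, ωT=1.502779, cosh=2.358336, sinh=2.135825; start (x,ẋ)=(0.367650, -0.103004) → end (x,ẋ)=(-0.337481, -3.249481)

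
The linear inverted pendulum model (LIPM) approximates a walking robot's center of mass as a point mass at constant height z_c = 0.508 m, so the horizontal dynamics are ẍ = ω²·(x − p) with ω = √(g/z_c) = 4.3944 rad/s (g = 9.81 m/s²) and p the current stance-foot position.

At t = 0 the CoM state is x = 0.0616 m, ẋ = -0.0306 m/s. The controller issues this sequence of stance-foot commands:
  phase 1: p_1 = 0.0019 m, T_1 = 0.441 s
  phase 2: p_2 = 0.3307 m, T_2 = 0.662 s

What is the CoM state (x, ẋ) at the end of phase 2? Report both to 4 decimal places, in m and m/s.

phase 1: p=0.0019, T=0.441, ωT=1.937930, cosh=3.544183, sinh=3.400181; start (x,ẋ)=(0.061600, -0.030600) → end (x,ẋ)=(0.189811, 0.783571)
phase 2: p=0.3307, T=0.662, ωT=2.909093, cosh=9.197339, sinh=9.142814; start (x,ẋ)=(0.189811, 0.783571) → end (x,ẋ)=(0.665161, 1.546239)

x = 0.6652, ẋ = 1.5462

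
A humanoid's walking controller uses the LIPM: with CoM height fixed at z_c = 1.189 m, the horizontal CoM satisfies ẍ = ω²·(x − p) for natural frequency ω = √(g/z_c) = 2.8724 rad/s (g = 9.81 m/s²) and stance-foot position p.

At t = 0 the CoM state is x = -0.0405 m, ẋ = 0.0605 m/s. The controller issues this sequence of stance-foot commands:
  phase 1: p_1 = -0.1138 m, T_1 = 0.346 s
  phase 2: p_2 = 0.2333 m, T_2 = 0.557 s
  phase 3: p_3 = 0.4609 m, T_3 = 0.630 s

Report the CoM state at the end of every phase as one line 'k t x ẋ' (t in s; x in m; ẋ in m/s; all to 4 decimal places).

1 0.3460 0.0233 0.3384
2 0.9030 -0.0280 -0.5606
3 1.5330 -1.6524 -5.9320

phase 1: p=-0.1138, T=0.346, ωT=0.993850, cosh=1.535883, sinh=1.165734; start (x,ẋ)=(-0.040500, 0.060500) → end (x,ẋ)=(0.023334, 0.338363)
phase 2: p=0.2333, T=0.557, ωT=1.599927, cosh=2.577291, sinh=2.375379; start (x,ẋ)=(0.023334, 0.338363) → end (x,ẋ)=(-0.028030, -0.560551)
phase 3: p=0.4609, T=0.630, ωT=1.809612, cosh=3.135897, sinh=2.972180; start (x,ẋ)=(-0.028030, -0.560551) → end (x,ẋ)=(-1.652357, -5.931967)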